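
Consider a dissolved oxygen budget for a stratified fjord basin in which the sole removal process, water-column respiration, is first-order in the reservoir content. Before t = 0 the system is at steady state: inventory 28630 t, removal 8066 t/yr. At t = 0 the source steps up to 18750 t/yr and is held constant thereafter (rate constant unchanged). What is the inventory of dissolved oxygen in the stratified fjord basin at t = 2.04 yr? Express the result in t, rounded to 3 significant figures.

The sink rate constant is k = F₀/M₀ = 8066/28630 = 0.2817 yr⁻¹.
Solving dM/dt = F₁ − kM with M(0) = M₀ gives M(t) = F₁/k + (M₀ − F₁/k)·e^(−kt).
F₁/k = 18750/0.2817 = 66553 t; kt = 0.2817 × 2.04 = 0.5747, e^(−kt) = 0.5629.
M(2.04) = 66553 + (28630 − 66553) × 0.5629 = 66553 − 21340 = 45208 t.

45200 t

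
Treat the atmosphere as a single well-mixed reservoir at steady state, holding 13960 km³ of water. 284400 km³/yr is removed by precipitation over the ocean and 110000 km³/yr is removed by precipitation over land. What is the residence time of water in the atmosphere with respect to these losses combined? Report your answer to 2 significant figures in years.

0.035 yr

Total removal = 284400 + 110000 = 394400 km³/yr.
τ = M / ΣF_out = 13960 / 394400 = 0.03540 yr.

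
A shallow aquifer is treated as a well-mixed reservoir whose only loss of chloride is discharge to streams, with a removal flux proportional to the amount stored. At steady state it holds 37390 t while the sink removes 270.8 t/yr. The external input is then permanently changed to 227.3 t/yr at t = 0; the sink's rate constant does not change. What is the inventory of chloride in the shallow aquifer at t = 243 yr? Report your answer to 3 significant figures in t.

32400 t

τ = M₀/F₀ = 37390/270.8 = 138.1 yr; rate constant k = 1/τ.
New steady state M_∞ = F₁/k = F₁·τ = 227.3 × 138.1 = 31384 t.
M(t) = M_∞ + (M₀ − M_∞)·e^(−t/τ); t/τ = 243/138.1 = 1.760, so e^(−t/τ) = 0.1721.
M(t) = 31384 + 6006 × 0.1721 = 32417 t.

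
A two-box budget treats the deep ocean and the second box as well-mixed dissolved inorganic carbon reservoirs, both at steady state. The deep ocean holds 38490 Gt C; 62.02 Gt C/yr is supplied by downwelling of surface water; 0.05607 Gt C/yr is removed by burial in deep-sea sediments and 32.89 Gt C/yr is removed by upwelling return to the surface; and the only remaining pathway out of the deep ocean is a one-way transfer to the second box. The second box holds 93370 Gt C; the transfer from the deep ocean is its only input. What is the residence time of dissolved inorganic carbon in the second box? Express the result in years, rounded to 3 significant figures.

3210 yr

Balance the deep ocean: ΣF_in = 62.020 Gt C/yr.
Transfer to the second box = ΣF_in − (0.05607 + 32.89) = 29.074 Gt C/yr.
At steady state the output of the second box equals its input, 29.074 Gt C/yr.
τ = M / F = 93370 / 29.074 = 3211 yr.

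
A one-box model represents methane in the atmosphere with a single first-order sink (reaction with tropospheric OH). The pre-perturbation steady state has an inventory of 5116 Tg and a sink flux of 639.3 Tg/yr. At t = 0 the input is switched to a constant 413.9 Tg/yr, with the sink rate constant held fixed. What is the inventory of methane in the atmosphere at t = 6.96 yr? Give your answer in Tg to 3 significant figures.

4070 Tg

The sink rate constant is k = F₀/M₀ = 639.3/5116 = 0.1250 yr⁻¹.
Solving dM/dt = F₁ − kM with M(0) = M₀ gives M(t) = F₁/k + (M₀ − F₁/k)·e^(−kt).
F₁/k = 413.9/0.1250 = 3312.2 Tg; kt = 0.1250 × 6.96 = 0.8697, e^(−kt) = 0.4191.
M(6.96) = 3312.2 + (5116 − 3312.2) × 0.4191 = 3312.2 + 755.9 = 4068.1 Tg.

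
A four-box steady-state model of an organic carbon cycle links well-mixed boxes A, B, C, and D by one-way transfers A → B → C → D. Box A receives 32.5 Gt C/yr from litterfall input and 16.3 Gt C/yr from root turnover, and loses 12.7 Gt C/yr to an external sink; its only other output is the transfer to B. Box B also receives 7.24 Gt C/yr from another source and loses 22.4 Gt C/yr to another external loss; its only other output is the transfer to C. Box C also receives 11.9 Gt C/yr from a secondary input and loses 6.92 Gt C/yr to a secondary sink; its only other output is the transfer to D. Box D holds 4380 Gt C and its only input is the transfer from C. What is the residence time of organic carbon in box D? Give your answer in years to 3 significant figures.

Box A: F(A→B) = (32.5 + 16.3) − 12.7 = 36.100 Gt C/yr.
Box B: F(B→C) = (36.100 + 7.24) − 22.4 = 20.940 Gt C/yr.
Box C: F(C→D) = (20.940 + 11.9) − 6.92 = 25.920 Gt C/yr.
Box D throughput = its input = 25.920 Gt C/yr; τ = 4380 / 25.920 = 169.0 yr.

169 yr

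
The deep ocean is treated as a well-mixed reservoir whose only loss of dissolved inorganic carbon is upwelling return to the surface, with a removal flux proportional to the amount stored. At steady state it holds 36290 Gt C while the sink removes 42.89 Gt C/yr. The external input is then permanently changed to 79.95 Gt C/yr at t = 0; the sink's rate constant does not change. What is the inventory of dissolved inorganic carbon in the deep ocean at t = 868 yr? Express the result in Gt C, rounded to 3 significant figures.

56400 Gt C

Residence time τ = M₀/F₀ = 846.1 yr. The eventual steady state is M_∞ = M₀·(F₁/F₀) = 36290 × 79.95/42.89 = 67647 Gt C.
The anomaly ΔM(t) = M(t) − M_∞ decays as ΔM₀·e^(−t/τ) with ΔM₀ = 36290 − 67647 = −31360 Gt C.
At t = 868 yr, e^(−t/τ) = e^(−1.026) = 0.3585, so ΔM = −11240 Gt C and M = 67647 − 11240 = 56406 Gt C.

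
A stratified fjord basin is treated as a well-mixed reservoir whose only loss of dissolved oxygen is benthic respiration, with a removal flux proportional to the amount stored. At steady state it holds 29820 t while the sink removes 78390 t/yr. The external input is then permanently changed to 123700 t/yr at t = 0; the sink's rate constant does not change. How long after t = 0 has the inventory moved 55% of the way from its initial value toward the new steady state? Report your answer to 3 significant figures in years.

0.304 yr

τ = M₀/F₀ = 29820/78390 = 0.3804 yr.
The remaining gap fraction is e^(−t/τ); 55% covered ⇒ e^(−t/τ) = 0.450.
t = −τ ln(0.450) = 0.3804 × 0.7985 = 0.3038 yr.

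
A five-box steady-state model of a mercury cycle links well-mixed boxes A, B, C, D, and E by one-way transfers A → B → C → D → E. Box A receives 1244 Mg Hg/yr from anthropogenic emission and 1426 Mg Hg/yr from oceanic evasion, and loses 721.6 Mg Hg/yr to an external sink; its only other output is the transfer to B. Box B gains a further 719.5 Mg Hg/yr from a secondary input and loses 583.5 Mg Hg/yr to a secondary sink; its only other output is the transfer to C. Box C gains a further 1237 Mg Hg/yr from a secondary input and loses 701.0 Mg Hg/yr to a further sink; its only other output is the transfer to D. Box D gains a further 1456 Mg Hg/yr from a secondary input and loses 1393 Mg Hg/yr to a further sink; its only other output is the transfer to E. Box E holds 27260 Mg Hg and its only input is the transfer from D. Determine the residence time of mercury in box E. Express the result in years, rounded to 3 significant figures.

10.2 yr

Box A: F(A→B) = (1244 + 1426) − 721.6 = 1948.4 Mg Hg/yr.
Box B: F(B→C) = (1948.4 + 719.5) − 583.5 = 2084.4 Mg Hg/yr.
Box C: F(C→D) = (2084.4 + 1237) − 701.0 = 2620.4 Mg Hg/yr.
Box D: F(D→E) = (2620.4 + 1456) − 1393 = 2683.4 Mg Hg/yr.
Box E throughput = its input = 2683.4 Mg Hg/yr; τ = 27260 / 2683.4 = 10.16 yr.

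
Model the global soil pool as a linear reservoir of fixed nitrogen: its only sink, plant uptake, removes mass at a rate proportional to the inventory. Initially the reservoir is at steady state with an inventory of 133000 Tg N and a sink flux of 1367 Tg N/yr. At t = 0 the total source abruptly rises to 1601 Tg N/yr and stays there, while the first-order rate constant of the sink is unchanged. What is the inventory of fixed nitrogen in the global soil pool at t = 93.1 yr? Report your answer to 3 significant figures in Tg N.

Residence time τ = M₀/F₀ = 97.29 yr. The eventual steady state is M_∞ = M₀·(F₁/F₀) = 133000 × 1601/1367 = 155770 Tg N.
The anomaly ΔM(t) = M(t) − M_∞ decays as ΔM₀·e^(−t/τ) with ΔM₀ = 133000 − 155770 = −22770 Tg N.
At t = 93.1 yr, e^(−t/τ) = e^(−0.9569) = 0.3841, so ΔM = −8744 Tg N and M = 155770 − 8744 = 147020 Tg N.

147000 Tg N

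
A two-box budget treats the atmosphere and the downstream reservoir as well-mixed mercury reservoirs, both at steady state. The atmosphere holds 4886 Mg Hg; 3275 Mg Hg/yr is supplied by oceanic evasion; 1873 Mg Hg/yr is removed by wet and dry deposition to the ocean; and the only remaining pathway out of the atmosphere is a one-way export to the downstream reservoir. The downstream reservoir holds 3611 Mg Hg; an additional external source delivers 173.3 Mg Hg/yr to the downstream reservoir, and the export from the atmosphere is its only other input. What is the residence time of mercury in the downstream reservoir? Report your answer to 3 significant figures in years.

Balance the atmosphere: ΣF_in = 3275.0 Mg Hg/yr.
Export to the downstream reservoir = ΣF_in − (1873) = 1402.0 Mg Hg/yr.
Total input to the downstream reservoir = 1402.0 + 173.3 = 1575.3 Mg Hg/yr; at steady state this equals its total output.
τ = M / F = 3611 / 1575.3 = 2.292 yr.

2.29 yr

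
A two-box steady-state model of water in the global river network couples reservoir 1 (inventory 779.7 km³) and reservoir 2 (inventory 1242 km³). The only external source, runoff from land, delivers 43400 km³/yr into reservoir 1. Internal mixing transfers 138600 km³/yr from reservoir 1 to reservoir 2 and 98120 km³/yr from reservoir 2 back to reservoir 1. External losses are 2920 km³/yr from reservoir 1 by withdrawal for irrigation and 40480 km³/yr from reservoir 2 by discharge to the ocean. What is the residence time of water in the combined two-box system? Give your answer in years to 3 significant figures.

Treat the two boxes together as one reservoir: the mixing fluxes between them are internal recycling, so τ = ΣM / Σ(external losses).
M_total = 779.7 + 1242 = 2021.7 km³.
ΣF_external_out = 2920 + 40480 = 43400 km³/yr.
τ = M_total / ΣF_ext = 2021.7 / 43400 = 0.04658 yr.

0.0466 yr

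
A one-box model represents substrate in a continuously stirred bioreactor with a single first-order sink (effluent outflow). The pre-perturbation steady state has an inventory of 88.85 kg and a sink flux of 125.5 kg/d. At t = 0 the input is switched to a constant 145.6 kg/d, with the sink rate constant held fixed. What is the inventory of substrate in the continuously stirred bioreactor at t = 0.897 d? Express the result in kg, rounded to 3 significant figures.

Residence time τ = M₀/F₀ = 0.7080 d. The eventual steady state is M_∞ = M₀·(F₁/F₀) = 88.85 × 145.6/125.5 = 103.08 kg.
The anomaly ΔM(t) = M(t) − M_∞ decays as ΔM₀·e^(−t/τ) with ΔM₀ = 88.85 − 103.08 = −14.23 kg.
At t = 0.897 d, e^(−t/τ) = e^(−1.267) = 0.2817, so ΔM = −4.008 kg and M = 103.08 − 4.008 = 99.072 kg.

99.1 kg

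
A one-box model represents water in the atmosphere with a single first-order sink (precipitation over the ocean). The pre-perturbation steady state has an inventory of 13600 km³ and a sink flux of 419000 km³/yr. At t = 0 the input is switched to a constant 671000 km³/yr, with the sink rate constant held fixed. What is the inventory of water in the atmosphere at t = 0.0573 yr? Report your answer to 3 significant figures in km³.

The sink rate constant is k = F₀/M₀ = 419000/13600 = 30.81 yr⁻¹.
Solving dM/dt = F₁ − kM with M(0) = M₀ gives M(t) = F₁/k + (M₀ − F₁/k)·e^(−kt).
F₁/k = 671000/30.81 = 21779 km³; kt = 30.81 × 0.0573 = 1.765, e^(−kt) = 0.1711.
M(0.0573) = 21779 + (13600 − 21779) × 0.1711 = 21779 − 1400 = 20380 km³.

20400 km³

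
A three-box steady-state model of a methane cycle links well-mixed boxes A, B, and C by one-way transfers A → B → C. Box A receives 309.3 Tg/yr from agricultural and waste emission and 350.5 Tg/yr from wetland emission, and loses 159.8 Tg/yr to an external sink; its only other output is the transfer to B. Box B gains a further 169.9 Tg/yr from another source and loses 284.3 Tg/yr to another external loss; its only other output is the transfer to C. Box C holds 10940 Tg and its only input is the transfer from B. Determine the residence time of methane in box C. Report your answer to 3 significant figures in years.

28.4 yr

Box A: F(A→B) = (309.3 + 350.5) − 159.8 = 500.00 Tg/yr.
Box B: F(B→C) = (500.00 + 169.9) − 284.3 = 385.60 Tg/yr.
Box C throughput = its input = 385.60 Tg/yr; τ = 10940 / 385.60 = 28.37 yr.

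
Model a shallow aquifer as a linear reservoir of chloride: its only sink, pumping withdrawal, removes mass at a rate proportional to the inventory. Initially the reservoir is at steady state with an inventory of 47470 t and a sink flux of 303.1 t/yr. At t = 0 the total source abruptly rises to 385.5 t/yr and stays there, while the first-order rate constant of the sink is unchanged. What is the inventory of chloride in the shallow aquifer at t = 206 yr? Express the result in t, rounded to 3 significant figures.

The sink rate constant is k = F₀/M₀ = 303.1/47470 = 0.006385 yr⁻¹.
Solving dM/dt = F₁ − kM with M(0) = M₀ gives M(t) = F₁/k + (M₀ − F₁/k)·e^(−kt).
F₁/k = 385.5/0.006385 = 60375 t; kt = 0.006385 × 206 = 1.315, e^(−kt) = 0.2684.
M(206) = 60375 + (47470 − 60375) × 0.2684 = 60375 − 3464 = 56912 t.

56900 t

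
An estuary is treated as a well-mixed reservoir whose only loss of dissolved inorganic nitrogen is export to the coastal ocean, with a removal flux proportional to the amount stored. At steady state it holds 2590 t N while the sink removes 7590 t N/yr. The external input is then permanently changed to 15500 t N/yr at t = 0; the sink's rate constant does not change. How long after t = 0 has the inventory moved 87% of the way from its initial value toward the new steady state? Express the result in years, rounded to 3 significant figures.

τ = M₀/F₀ = 2590/7590 = 0.3412 yr.
The remaining gap fraction is e^(−t/τ); 87% covered ⇒ e^(−t/τ) = 0.130.
t = −τ ln(0.130) = 0.3412 × 2.040 = 0.6962 yr.

0.696 yr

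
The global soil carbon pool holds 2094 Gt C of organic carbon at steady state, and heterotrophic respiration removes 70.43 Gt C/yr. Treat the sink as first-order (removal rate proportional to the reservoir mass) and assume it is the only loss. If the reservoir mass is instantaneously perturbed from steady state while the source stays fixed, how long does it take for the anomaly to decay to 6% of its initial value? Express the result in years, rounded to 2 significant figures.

84 yr

For a linear reservoir the anomaly decays as exp(−t/τ) with τ = M/F = 2094/70.43 = 29.73 yr.
exp(−t/τ) = 0.06 ⇒ t = −τ ln(0.06) = 29.73 × 2.813 = 83.65 yr.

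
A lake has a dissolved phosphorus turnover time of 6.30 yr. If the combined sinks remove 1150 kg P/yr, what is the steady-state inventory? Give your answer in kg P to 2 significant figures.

τ = M/F ⇒ M = τ × F = 6.30 × 1150 = 7245 kg P.

7200 kg P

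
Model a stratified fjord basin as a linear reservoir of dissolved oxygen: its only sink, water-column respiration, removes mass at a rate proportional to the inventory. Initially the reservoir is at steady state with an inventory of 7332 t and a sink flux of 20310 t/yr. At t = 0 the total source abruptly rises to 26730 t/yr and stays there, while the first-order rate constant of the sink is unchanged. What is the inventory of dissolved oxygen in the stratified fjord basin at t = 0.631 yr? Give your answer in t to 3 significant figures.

9250 t

τ = M₀/F₀ = 7332/20310 = 0.3610 yr; rate constant k = 1/τ.
New steady state M_∞ = F₁/k = F₁·τ = 26730 × 0.3610 = 9649.6 t.
M(t) = M_∞ + (M₀ − M_∞)·e^(−t/τ); t/τ = 0.631/0.3610 = 1.748, so e^(−t/τ) = 0.1741.
M(t) = 9649.6 − 2318 × 0.1741 = 9246.1 t.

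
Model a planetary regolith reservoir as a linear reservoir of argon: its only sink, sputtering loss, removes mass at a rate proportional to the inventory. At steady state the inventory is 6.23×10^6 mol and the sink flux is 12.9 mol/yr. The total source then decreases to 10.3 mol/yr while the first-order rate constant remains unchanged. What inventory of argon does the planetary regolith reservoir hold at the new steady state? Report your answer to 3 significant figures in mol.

Rate constant k = F/M = 12.9 / 6.23×10^6 = 2.071×10^-6 yr⁻¹.
At the new steady state, source = k·M_new ⇒ M_new = 10.3 / 2.071×10^-6 = 4.974×10^6 mol.
(Equivalently M_new = M × F_new/F_old = 6.23×10^6 × 10.3/12.9.)

4.97×10^6 mol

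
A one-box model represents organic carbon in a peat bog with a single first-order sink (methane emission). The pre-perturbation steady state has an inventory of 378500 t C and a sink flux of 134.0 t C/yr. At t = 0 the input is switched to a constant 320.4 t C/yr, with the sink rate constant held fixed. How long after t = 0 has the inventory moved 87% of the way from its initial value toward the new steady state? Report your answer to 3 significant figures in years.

5760 yr

τ = M₀/F₀ = 378500/134.0 = 2825 yr.
The remaining gap fraction is e^(−t/τ); 87% covered ⇒ e^(−t/τ) = 0.130.
t = −τ ln(0.130) = 2825 × 2.040 = 5763 yr.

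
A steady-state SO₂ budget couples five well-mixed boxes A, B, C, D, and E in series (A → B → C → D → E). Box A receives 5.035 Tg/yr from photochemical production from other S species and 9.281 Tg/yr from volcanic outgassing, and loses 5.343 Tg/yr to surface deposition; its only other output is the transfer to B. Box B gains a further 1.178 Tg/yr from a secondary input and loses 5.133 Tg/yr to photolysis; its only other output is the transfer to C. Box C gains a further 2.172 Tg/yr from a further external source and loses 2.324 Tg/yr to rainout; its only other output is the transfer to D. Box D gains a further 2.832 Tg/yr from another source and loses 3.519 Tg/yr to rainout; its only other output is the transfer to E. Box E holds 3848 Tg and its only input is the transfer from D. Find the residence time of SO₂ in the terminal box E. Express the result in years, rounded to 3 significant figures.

Box A: F(A→B) = (5.035 + 9.281) − 5.343 = 8.9730 Tg/yr.
Box B: F(B→C) = (8.9730 + 1.178) − 5.133 = 5.0180 Tg/yr.
Box C: F(C→D) = (5.0180 + 2.172) − 2.324 = 4.8660 Tg/yr.
Box D: F(D→E) = (4.8660 + 2.832) − 3.519 = 4.1790 Tg/yr.
Box E throughput = its input = 4.1790 Tg/yr; τ = 3848 / 4.1790 = 920.8 yr.

921 yr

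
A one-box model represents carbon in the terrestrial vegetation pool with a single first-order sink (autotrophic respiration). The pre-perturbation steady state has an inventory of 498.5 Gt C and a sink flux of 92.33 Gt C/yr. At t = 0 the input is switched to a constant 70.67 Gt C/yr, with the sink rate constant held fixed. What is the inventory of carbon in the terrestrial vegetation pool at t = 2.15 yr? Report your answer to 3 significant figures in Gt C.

The sink rate constant is k = F₀/M₀ = 92.33/498.5 = 0.1852 yr⁻¹.
Solving dM/dt = F₁ − kM with M(0) = M₀ gives M(t) = F₁/k + (M₀ − F₁/k)·e^(−kt).
F₁/k = 70.67/0.1852 = 381.56 Gt C; kt = 0.1852 × 2.15 = 0.3982, e^(−kt) = 0.6715.
M(2.15) = 381.56 + (498.5 − 381.56) × 0.6715 = 381.56 + 78.53 = 460.09 Gt C.

460 Gt C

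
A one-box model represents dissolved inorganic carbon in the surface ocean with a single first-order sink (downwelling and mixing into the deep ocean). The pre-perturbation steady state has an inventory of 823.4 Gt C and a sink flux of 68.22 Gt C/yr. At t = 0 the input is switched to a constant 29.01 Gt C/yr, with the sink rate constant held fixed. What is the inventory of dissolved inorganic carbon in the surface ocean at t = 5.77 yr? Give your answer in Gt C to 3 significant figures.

τ = M₀/F₀ = 823.4/68.22 = 12.07 yr; rate constant k = 1/τ.
New steady state M_∞ = F₁/k = F₁·τ = 29.01 × 12.07 = 350.14 Gt C.
M(t) = M_∞ + (M₀ − M_∞)·e^(−t/τ); t/τ = 5.77/12.07 = 0.4781, so e^(−t/τ) = 0.6200.
M(t) = 350.14 + 473.3 × 0.6200 = 643.56 Gt C.

644 Gt C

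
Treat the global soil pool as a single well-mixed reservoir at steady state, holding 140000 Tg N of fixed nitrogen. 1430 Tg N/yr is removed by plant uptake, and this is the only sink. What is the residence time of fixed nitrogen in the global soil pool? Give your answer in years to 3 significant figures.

τ = M / F = 140000 / 1430 = 97.90 yr.

97.9 yr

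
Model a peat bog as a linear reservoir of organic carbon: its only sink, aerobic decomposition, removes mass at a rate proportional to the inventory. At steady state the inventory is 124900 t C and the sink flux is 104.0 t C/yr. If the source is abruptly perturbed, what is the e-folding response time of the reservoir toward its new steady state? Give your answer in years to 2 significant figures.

For a linear reservoir the response time equals the residence time τ = M/F.
τ = 124900 / 104.0 = 1201 yr.

1200 yr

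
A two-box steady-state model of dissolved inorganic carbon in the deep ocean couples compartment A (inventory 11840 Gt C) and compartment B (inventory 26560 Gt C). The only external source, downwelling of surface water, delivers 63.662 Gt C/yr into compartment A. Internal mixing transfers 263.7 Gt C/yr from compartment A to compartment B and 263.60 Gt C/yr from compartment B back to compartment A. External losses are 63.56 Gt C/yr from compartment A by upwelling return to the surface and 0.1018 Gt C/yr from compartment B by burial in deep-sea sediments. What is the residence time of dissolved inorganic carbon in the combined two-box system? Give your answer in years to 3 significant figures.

For the system as a whole, the A↔B exchange is internal and contributes nothing to the throughput; only the external sinks remove mass.
M_total = 11840 + 26560 = 38400 Gt C.
ΣF_external_out = 63.56 + 0.1018 = 63.662 Gt C/yr.
τ = M_total / ΣF_ext = 38400 / 63.662 = 603.2 yr.

603 yr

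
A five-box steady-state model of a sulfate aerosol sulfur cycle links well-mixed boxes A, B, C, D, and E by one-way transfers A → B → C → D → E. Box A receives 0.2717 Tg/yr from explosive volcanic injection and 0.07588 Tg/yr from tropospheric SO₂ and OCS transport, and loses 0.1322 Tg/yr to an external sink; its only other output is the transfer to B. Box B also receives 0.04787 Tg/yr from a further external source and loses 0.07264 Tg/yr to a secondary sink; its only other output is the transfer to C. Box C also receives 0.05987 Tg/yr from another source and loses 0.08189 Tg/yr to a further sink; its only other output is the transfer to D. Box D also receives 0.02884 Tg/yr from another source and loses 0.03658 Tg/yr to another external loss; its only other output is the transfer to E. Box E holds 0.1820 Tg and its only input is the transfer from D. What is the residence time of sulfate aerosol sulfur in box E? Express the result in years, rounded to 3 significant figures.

Box A: F(A→B) = (0.2717 + 0.07588) − 0.1322 = 0.21538 Tg/yr.
Box B: F(B→C) = (0.21538 + 0.04787) − 0.07264 = 0.19061 Tg/yr.
Box C: F(C→D) = (0.19061 + 0.05987) − 0.08189 = 0.16859 Tg/yr.
Box D: F(D→E) = (0.16859 + 0.02884) − 0.03658 = 0.16085 Tg/yr.
Box E throughput = its input = 0.16085 Tg/yr; τ = 0.1820 / 0.16085 = 1.131 yr.

1.13 yr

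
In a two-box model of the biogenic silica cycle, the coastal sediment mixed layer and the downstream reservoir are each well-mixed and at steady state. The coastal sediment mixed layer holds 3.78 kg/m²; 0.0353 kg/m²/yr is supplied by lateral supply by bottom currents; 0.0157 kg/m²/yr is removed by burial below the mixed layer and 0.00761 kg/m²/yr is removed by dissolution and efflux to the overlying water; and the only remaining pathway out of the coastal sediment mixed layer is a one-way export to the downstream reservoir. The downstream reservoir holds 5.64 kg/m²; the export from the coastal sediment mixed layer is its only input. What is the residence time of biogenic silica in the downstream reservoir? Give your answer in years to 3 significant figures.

Balance the coastal sediment mixed layer: ΣF_in = 0.035300 kg/m²/yr.
Export to the downstream reservoir = ΣF_in − (0.0157 + 0.00761) = 0.011990 kg/m²/yr.
At steady state the output of the downstream reservoir equals its input, 0.011990 kg/m²/yr.
τ = M / F = 5.64 / 0.011990 = 470.4 yr.

470 yr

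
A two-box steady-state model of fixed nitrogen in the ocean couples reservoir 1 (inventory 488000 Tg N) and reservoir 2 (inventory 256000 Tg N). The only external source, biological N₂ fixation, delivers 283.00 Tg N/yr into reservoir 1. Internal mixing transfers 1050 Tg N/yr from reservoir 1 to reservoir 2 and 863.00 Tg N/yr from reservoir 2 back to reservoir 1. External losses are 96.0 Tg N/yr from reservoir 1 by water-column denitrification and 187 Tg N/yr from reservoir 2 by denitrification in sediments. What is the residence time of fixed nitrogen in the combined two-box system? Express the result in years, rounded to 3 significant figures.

For the system as a whole, the A↔B exchange is internal and contributes nothing to the throughput; only the external sinks remove mass.
M_total = 488000 + 256000 = 744000 Tg N.
ΣF_external_out = 96.0 + 187 = 283.00 Tg N/yr.
τ = M_total / ΣF_ext = 744000 / 283.00 = 2629 yr.

2630 yr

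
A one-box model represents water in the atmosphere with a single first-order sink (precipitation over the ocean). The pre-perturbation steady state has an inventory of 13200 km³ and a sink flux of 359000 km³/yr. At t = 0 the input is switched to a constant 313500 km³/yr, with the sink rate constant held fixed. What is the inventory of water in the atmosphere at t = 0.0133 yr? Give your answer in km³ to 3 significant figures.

The sink rate constant is k = F₀/M₀ = 359000/13200 = 27.20 yr⁻¹.
Solving dM/dt = F₁ − kM with M(0) = M₀ gives M(t) = F₁/k + (M₀ − F₁/k)·e^(−kt).
F₁/k = 313500/27.20 = 11527 km³; kt = 27.20 × 0.0133 = 0.3617, e^(−kt) = 0.6965.
M(0.0133) = 11527 + (13200 − 11527) × 0.6965 = 11527 + 1165 = 12692 km³.

12700 km³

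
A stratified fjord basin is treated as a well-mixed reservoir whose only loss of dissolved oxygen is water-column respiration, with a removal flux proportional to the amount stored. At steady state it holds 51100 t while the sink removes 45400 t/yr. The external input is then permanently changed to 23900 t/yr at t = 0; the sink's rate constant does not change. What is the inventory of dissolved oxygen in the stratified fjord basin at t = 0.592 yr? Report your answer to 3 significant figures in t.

41200 t

The sink rate constant is k = F₀/M₀ = 45400/51100 = 0.8885 yr⁻¹.
Solving dM/dt = F₁ − kM with M(0) = M₀ gives M(t) = F₁/k + (M₀ − F₁/k)·e^(−kt).
F₁/k = 23900/0.8885 = 26901 t; kt = 0.8885 × 0.592 = 0.5260, e^(−kt) = 0.5910.
M(0.592) = 26901 + (51100 − 26901) × 0.5910 = 26901 + 14300 = 41202 t.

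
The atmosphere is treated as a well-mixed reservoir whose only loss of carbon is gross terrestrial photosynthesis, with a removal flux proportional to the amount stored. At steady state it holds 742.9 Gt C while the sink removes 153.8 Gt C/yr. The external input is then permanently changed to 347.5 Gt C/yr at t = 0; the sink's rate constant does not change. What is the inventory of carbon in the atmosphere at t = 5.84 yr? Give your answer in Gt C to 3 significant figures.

1400 Gt C

τ = M₀/F₀ = 742.9/153.8 = 4.830 yr; rate constant k = 1/τ.
New steady state M_∞ = F₁/k = F₁·τ = 347.5 × 4.830 = 1678.5 Gt C.
M(t) = M_∞ + (M₀ − M_∞)·e^(−t/τ); t/τ = 5.84/4.830 = 1.209, so e^(−t/τ) = 0.2985.
M(t) = 1678.5 − 935.6 × 0.2985 = 1399.3 Gt C.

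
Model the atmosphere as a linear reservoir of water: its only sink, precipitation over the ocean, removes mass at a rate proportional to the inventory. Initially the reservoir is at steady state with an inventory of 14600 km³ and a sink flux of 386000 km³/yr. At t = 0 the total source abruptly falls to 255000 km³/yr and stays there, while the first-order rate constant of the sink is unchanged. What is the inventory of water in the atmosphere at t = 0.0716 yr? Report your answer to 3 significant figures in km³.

10400 km³

The sink rate constant is k = F₀/M₀ = 386000/14600 = 26.44 yr⁻¹.
Solving dM/dt = F₁ − kM with M(0) = M₀ gives M(t) = F₁/k + (M₀ − F₁/k)·e^(−kt).
F₁/k = 255000/26.44 = 9645.1 km³; kt = 26.44 × 0.0716 = 1.893, e^(−kt) = 0.1506.
M(0.0716) = 9645.1 + (14600 − 9645.1) × 0.1506 = 9645.1 + 746.3 = 10391 km³.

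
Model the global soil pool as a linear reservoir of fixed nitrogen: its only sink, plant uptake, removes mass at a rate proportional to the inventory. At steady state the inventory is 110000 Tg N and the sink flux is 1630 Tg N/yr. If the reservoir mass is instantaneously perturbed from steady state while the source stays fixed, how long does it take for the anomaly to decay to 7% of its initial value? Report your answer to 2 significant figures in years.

180 yr

For a linear reservoir the anomaly decays as exp(−t/τ) with τ = M/F = 110000/1630 = 67.48 yr.
exp(−t/τ) = 0.07 ⇒ t = −τ ln(0.07) = 67.48 × 2.659 = 179.5 yr.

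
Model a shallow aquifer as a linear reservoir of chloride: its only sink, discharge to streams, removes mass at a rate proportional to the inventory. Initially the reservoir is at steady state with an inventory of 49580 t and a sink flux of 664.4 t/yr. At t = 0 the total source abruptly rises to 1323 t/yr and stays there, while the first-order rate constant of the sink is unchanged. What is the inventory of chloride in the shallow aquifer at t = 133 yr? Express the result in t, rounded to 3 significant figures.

90500 t

The sink rate constant is k = F₀/M₀ = 664.4/49580 = 0.01340 yr⁻¹.
Solving dM/dt = F₁ − kM with M(0) = M₀ gives M(t) = F₁/k + (M₀ − F₁/k)·e^(−kt).
F₁/k = 1323/0.01340 = 98727 t; kt = 0.01340 × 133 = 1.782, e^(−kt) = 0.1683.
M(133) = 98727 + (49580 − 98727) × 0.1683 = 98727 − 8269 = 90458 t.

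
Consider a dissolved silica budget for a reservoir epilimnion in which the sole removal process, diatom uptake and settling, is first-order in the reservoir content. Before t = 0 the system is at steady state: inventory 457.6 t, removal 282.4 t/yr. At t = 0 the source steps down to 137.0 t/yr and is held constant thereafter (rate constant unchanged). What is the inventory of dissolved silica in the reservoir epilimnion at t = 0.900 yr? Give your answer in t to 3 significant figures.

357 t

Residence time τ = M₀/F₀ = 1.620 yr. The eventual steady state is M_∞ = M₀·(F₁/F₀) = 457.6 × 137.0/282.4 = 221.99 t.
The anomaly ΔM(t) = M(t) − M_∞ decays as ΔM₀·e^(−t/τ) with ΔM₀ = 457.6 − 221.99 = 235.6 t.
At t = 0.900 yr, e^(−t/τ) = e^(−0.5554) = 0.5738, so ΔM = 135.2 t and M = 221.99 + 135.2 = 357.19 t.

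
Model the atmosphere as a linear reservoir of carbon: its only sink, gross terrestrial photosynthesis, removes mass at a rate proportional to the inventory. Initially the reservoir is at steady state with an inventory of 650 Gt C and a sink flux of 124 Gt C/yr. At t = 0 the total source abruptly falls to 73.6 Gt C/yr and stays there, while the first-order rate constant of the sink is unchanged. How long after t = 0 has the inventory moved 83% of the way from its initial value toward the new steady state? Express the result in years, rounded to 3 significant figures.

9.29 yr

τ = M₀/F₀ = 650/124 = 5.242 yr.
The remaining gap fraction is e^(−t/τ); 83% covered ⇒ e^(−t/τ) = 0.170.
t = −τ ln(0.170) = 5.242 × 1.772 = 9.288 yr.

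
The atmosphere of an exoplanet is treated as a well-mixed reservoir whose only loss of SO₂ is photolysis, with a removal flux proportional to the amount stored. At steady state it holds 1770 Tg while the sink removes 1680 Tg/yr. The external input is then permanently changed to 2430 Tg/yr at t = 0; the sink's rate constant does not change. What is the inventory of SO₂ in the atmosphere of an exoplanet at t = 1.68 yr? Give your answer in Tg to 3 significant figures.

2400 Tg

Residence time τ = M₀/F₀ = 1.054 yr. The eventual steady state is M_∞ = M₀·(F₁/F₀) = 1770 × 2430/1680 = 2560.2 Tg.
The anomaly ΔM(t) = M(t) − M_∞ decays as ΔM₀·e^(−t/τ) with ΔM₀ = 1770 − 2560.2 = −790.2 Tg.
At t = 1.68 yr, e^(−t/τ) = e^(−1.595) = 0.2030, so ΔM = −160.4 Tg and M = 2560.2 − 160.4 = 2399.8 Tg.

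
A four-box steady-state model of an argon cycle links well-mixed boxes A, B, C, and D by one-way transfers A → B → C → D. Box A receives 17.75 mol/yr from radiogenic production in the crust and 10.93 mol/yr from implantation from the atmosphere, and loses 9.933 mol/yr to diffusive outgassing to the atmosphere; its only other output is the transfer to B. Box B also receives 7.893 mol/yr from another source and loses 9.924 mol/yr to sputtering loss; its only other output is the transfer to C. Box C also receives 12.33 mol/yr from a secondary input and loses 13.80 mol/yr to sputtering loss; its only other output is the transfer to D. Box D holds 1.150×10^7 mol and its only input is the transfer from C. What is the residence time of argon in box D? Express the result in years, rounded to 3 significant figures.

754000 yr

Box A: F(A→B) = (17.75 + 10.93) − 9.933 = 18.747 mol/yr.
Box B: F(B→C) = (18.747 + 7.893) − 9.924 = 16.716 mol/yr.
Box C: F(C→D) = (16.716 + 12.33) − 13.80 = 15.246 mol/yr.
Box D throughput = its input = 15.246 mol/yr; τ = 1.150×10^7 / 15.246 = 754300 yr.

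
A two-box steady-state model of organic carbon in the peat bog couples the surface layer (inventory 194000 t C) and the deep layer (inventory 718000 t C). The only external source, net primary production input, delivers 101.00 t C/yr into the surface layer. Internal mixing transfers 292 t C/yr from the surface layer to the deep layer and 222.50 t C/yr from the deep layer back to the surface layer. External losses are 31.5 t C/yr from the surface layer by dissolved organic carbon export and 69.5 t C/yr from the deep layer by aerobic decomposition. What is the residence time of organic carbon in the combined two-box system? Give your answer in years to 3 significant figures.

For the system as a whole, the A↔B exchange is internal and contributes nothing to the throughput; only the external sinks remove mass.
M_total = 194000 + 718000 = 912000 t C.
ΣF_external_out = 31.5 + 69.5 = 101.00 t C/yr.
τ = M_total / ΣF_ext = 912000 / 101.00 = 9030 yr.

9030 yr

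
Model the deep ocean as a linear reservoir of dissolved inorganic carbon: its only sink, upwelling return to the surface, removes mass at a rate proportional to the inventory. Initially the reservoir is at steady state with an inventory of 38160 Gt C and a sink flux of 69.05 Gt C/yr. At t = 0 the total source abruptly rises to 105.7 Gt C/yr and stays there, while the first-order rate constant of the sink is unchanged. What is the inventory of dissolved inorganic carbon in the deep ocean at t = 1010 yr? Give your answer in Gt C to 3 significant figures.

55200 Gt C

Residence time τ = M₀/F₀ = 552.6 yr. The eventual steady state is M_∞ = M₀·(F₁/F₀) = 38160 × 105.7/69.05 = 58414 Gt C.
The anomaly ΔM(t) = M(t) − M_∞ decays as ΔM₀·e^(−t/τ) with ΔM₀ = 38160 − 58414 = −20250 Gt C.
At t = 1010 yr, e^(−t/τ) = e^(−1.828) = 0.1608, so ΔM = −3257 Gt C and M = 58414 − 3257 = 55157 Gt C.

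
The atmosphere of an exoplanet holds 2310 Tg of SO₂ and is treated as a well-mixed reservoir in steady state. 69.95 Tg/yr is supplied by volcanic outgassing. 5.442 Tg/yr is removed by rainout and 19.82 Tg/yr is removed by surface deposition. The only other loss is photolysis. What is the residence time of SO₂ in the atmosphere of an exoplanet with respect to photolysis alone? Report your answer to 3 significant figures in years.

At steady state ΣF_in = ΣF_out.
ΣF_in = 69.950 Tg/yr.
Photolysis flux = ΣF_in − (5.442 + 19.82) = 69.950 − 25.26 = 44.69 Tg/yr.
τ = M / F = 2310 / 44.69 = 51.69 yr.

51.7 yr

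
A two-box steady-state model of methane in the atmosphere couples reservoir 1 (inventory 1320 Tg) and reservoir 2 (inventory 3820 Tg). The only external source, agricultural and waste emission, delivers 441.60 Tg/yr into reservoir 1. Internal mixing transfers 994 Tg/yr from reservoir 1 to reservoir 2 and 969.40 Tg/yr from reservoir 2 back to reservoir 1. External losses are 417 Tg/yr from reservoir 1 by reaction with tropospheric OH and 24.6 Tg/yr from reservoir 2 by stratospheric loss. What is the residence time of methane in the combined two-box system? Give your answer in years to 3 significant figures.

11.6 yr

For the system as a whole, the A↔B exchange is internal and contributes nothing to the throughput; only the external sinks remove mass.
M_total = 1320 + 3820 = 5140.0 Tg.
ΣF_external_out = 417 + 24.6 = 441.60 Tg/yr.
τ = M_total / ΣF_ext = 5140.0 / 441.60 = 11.64 yr.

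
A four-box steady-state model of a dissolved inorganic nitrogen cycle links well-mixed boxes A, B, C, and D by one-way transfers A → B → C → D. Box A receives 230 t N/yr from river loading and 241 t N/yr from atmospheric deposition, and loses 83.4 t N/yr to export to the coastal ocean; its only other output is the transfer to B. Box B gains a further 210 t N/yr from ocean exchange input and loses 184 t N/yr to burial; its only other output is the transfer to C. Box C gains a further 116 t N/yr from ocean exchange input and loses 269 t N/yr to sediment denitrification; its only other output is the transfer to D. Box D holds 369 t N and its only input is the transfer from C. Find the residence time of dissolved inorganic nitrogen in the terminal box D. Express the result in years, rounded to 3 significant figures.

1.42 yr

Box A: F(A→B) = (230 + 241) − 83.4 = 387.60 t N/yr.
Box B: F(B→C) = (387.60 + 210) − 184 = 413.60 t N/yr.
Box C: F(C→D) = (413.60 + 116) − 269 = 260.60 t N/yr.
Box D throughput = its input = 260.60 t N/yr; τ = 369 / 260.60 = 1.416 yr.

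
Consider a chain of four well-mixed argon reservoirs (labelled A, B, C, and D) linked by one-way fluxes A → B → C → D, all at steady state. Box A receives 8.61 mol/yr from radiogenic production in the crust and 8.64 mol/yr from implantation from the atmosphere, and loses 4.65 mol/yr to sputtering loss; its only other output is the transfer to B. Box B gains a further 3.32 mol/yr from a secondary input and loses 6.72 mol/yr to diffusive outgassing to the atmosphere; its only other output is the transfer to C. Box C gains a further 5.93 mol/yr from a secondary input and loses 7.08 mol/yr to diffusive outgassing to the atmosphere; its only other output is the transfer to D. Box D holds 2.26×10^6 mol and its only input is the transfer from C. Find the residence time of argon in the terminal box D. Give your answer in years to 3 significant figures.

Box A: F(A→B) = (8.61 + 8.64) − 4.65 = 12.600 mol/yr.
Box B: F(B→C) = (12.600 + 3.32) − 6.72 = 9.2000 mol/yr.
Box C: F(C→D) = (9.2000 + 5.93) − 7.08 = 8.0500 mol/yr.
Box D throughput = its input = 8.0500 mol/yr; τ = 2.26×10^6 / 8.0500 = 280700 yr.

281000 yr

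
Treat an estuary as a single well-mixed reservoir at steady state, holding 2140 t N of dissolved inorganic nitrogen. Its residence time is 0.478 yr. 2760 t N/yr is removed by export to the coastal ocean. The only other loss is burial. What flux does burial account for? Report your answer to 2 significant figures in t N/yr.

Total removal F = M/τ = 2140 / 0.478 = 4477 t N/yr.
Burial = F − (2760) = 4477 − 2760 = 1717 t N/yr.

1700 t N/yr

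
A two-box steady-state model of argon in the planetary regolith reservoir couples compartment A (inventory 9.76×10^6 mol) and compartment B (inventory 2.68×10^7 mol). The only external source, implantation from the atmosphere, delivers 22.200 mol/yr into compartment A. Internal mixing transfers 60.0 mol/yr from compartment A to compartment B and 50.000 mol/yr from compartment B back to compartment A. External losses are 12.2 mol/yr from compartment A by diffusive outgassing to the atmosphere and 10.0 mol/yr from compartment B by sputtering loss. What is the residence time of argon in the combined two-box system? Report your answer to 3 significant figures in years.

1.65×10^6 yr

Residence time in the combined system uses the total inventory and the total *external* removal — internal exchanges between the two boxes cancel.
M_total = 9.76×10^6 + 2.68×10^7 = 3.6560×10^7 mol.
ΣF_external_out = 12.2 + 10.0 = 22.200 mol/yr.
τ = M_total / ΣF_ext = 3.6560×10^7 / 22.200 = 1.647×10^6 yr.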